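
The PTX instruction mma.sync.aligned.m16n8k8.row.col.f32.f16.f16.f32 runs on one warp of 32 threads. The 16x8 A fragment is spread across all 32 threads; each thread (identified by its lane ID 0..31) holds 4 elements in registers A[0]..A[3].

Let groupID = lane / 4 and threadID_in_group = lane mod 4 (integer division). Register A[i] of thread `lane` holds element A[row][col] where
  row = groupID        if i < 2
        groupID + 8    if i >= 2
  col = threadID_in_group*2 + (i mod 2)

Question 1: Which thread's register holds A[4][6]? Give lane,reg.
r:4=>grp=4,rB=0  c:6=>tig=3,lo=0
L=4*4+3=19  i=0*2+0=0

19,0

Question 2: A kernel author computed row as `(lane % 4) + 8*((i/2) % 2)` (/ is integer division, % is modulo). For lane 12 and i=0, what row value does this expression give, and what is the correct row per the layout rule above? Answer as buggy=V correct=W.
`(lane % 4) + 8*((i/2) % 2)`[12,0]->0
lane 12: g=3 (12/4), t=0 (12%4)
i=0: r=3+0=3, c=0*2+0=0
row: 0 vs 3

buggy=0 correct=3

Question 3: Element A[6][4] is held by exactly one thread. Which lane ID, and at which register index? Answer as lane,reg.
26,0

r:6=>grp=6,rB=0  c:4=>tig=2,lo=0
L=6*4+2=26  i=0*2+0=0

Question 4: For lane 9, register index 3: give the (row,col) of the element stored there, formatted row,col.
10,3

9: G=2,T=1
[3] (2+8,1*2+1) = (10,3)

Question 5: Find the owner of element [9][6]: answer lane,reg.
7,2

r=9⇒gr=1,Rb=1  c=6⇒th=3,odd=0
L=1*4+3=7  i=1*2+0=2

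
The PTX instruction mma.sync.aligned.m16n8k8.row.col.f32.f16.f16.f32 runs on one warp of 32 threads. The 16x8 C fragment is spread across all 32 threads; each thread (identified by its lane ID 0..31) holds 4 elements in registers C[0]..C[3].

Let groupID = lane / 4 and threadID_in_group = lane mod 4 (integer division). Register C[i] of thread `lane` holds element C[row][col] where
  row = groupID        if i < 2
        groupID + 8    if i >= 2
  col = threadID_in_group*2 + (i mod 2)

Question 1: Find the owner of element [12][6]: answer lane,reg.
19,2

r=12⇒gr=4,Rb=1  c=6⇒th=3,odd=0
L=4*4+3=19  i=1*2+0=2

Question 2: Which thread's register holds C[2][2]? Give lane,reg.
r: 2->gid=2,r8=0  c: 2->tid=1,i&1=0
L=2*4+1=9  i=0*2+0=0

9,0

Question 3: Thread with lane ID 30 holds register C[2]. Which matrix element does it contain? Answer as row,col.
15,4

lane 30->30/4=7, 30 mod 4=2
i=2  r:7+8->15  c:2·2+0->4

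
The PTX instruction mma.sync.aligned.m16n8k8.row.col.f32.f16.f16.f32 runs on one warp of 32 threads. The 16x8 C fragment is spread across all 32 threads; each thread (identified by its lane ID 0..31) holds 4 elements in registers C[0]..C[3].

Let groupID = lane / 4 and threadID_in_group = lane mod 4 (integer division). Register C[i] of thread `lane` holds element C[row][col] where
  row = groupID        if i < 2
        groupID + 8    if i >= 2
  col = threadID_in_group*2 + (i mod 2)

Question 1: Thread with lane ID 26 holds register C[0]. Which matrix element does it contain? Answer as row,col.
lane 26->26/4=6, 26 mod 4=2
i=0  r:6+0->6  c:2·2+0->4

6,4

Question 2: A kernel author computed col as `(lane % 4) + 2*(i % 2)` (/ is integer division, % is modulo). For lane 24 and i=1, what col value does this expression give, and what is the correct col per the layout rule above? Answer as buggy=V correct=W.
`(lane % 4) + 2*(i % 2)`[24,1]->2
lane 24: g=6 (24/4), t=0 (24%4)
i=1: r=6+0=6, c=0*2+1=1
col: 2 vs 1

buggy=2 correct=1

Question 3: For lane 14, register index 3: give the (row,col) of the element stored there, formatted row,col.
14: G=3,T=2
[3] (3+8,2*2+1) = (11,5)

11,5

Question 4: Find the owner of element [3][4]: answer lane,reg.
14,0

r=3->g=3,rb=0  c=4->t=2,b0=0
L=3*4+2=14  i=0*2+0=0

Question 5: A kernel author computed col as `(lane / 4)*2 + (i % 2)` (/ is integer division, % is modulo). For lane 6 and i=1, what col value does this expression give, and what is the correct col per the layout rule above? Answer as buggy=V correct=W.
`(lane / 4)*2 + (i % 2)`[6,1]→3
6: G=1,T=2
[1] (1+0,2*2+1) = (1,5)
col: 3 vs 5

buggy=3 correct=5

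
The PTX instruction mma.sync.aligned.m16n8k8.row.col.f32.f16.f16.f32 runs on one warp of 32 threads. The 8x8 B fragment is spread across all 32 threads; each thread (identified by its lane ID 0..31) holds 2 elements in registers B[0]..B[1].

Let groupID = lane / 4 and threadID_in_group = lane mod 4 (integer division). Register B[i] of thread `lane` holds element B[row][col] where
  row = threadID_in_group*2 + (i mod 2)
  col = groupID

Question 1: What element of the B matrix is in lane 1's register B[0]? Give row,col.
2,0

lane 1: grp=0 (1/4), tig=1 (1%4)
i=0: r=1*2+0=2, c=grp=0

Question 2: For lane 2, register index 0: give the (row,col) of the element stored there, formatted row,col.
L=2⇒gr=2>>2=0, th=2&3=2
[0]⇒row 2·2+0=4  col gr=0

4,0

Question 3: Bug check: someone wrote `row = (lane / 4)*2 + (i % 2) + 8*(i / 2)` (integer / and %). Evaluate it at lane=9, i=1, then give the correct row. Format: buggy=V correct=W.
`(lane / 4)*2 + (i % 2) + 8*(i / 2)`[9,1]=>5
9: grp=2,tig=1
[1] (1*2+1,2) = (3,2)
row: 5 vs 3

buggy=5 correct=3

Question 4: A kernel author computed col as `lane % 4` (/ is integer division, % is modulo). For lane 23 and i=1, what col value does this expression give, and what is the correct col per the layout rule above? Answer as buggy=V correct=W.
`lane % 4`[23,1]⇒3
23: gr=5,th=3
[1] (3*2+1,5) = (7,5)
col: 3 vs 5

buggy=3 correct=5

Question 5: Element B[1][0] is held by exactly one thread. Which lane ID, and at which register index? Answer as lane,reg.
c=0->g=0  r=1->t=0,b0=1
L=0*4+0=0  i=1=1

0,1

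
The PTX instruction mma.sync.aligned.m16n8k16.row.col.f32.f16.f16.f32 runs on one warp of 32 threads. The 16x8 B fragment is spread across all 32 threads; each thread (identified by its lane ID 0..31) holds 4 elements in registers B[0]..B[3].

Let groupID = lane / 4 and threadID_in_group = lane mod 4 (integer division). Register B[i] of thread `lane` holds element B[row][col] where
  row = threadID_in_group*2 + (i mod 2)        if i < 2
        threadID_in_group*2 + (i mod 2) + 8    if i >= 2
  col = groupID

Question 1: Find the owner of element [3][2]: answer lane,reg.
c=2->g=2  r=3->rb=0,t=1,b0=1
L=2*4+1=9  i=0*2+1=1

9,1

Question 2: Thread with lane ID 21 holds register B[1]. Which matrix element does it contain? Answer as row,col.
lane 21: gr=5 (21/4), th=1 (21%4)
i=1: r=1*2+1+0=3, c=gr=5

3,5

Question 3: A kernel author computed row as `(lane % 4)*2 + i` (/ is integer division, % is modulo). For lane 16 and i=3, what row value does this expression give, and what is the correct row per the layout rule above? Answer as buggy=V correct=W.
`(lane % 4)*2 + i`[16,3]->3
L=16->gid=16>>2=4, tid=16&3=0
[3]->row 0·2+1+8=9  col gid=4
row: 3 vs 9

buggy=3 correct=9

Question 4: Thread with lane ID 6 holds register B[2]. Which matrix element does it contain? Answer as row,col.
12,1

L=6⇒gr=6>>2=1, th=6&3=2
[2]⇒row 2·2+0+8=12  col gr=1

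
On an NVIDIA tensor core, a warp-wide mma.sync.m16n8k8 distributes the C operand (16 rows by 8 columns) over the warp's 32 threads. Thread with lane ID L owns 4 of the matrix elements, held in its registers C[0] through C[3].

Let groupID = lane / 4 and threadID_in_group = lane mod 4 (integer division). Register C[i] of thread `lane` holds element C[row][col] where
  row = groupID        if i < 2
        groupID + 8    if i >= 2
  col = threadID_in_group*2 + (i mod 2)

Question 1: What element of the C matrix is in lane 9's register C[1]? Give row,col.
L=9→G=9>>2=2, T=9&3=1
[1]→row 2+0=2  col 1·2+1=3

2,3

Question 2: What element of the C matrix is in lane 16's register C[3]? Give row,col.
lane 16: gr=4 (16/4), th=0 (16%4)
i=3: r=4+8=12, c=0*2+1=1

12,1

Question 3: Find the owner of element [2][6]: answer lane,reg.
11,0

r=2→G=2,rhi=0  c=6→T=3,p=0
L=2*4+3=11  i=0*2+0=0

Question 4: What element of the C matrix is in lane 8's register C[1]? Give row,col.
2,1

L=8=>grp=8>>2=2, tig=8&3=0
[1]=>row 2+0=2  col 0·2+1=1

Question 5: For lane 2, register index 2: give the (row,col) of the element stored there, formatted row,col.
8,4

L=2->g=2>>2=0, t=2&3=2
[2]->row 0+8=8  col 2·2+0=4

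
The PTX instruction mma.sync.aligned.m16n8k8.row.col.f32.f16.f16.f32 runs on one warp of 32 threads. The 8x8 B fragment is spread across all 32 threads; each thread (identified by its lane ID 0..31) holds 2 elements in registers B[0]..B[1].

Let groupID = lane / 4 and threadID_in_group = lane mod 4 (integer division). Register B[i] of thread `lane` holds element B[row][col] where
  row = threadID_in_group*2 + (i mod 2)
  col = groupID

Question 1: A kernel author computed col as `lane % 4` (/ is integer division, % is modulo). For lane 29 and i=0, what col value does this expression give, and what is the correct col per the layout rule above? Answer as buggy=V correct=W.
`lane % 4`[29,0]->1
29: g=7,t=1
[0] (1*2+0,7) = (2,7)
col: 1 vs 7

buggy=1 correct=7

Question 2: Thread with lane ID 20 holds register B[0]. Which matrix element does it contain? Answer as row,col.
0,5

lane 20: G=5 (20/4), T=0 (20%4)
i=0: r=0*2+0=0, c=G=5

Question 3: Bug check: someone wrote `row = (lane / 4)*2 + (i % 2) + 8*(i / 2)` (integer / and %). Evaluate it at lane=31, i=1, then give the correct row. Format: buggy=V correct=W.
buggy=15 correct=7

`(lane / 4)*2 + (i % 2) + 8*(i / 2)`[31,1]->15
lane 31->31/4=7, 31 mod 4=3
i=1  r:2·3+1->7  c:7
row: 15 vs 7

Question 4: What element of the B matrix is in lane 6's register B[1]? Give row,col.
5,1

lane 6: g=1 (6/4), t=2 (6%4)
i=1: r=2*2+1=5, c=g=1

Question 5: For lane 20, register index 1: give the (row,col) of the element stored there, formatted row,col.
L=20=>grp=20>>2=5, tig=20&3=0
[1]=>row 0·2+1=1  col grp=5

1,5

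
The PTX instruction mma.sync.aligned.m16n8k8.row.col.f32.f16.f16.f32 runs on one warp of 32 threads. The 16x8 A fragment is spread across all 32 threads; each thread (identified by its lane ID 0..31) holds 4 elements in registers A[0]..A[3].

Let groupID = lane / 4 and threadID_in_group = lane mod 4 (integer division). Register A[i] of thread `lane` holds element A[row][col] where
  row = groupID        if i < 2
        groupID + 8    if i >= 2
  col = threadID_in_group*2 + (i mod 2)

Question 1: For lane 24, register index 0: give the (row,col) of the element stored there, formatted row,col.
lane 24⇒24/4=6, 24 mod 4=0
i=0  r:6+0⇒6  c:2·0+0⇒0

6,0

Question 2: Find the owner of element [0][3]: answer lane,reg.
r=0->g=0,rb=0  c=3->t=1,b0=1
L=0*4+1=1  i=0*2+1=1

1,1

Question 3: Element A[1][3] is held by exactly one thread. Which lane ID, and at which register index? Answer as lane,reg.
r:1=>grp=1,rB=0  c:3=>tig=1,lo=1
L=1*4+1=5  i=0*2+1=1

5,1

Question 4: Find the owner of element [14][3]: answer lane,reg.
25,3

r=14→G=6,rhi=1  c=3→T=1,p=1
L=6*4+1=25  i=1*2+1=3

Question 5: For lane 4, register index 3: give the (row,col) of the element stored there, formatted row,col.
L=4->gid=4>>2=1, tid=4&3=0
[3]->row 1+8=9  col 0·2+1=1

9,1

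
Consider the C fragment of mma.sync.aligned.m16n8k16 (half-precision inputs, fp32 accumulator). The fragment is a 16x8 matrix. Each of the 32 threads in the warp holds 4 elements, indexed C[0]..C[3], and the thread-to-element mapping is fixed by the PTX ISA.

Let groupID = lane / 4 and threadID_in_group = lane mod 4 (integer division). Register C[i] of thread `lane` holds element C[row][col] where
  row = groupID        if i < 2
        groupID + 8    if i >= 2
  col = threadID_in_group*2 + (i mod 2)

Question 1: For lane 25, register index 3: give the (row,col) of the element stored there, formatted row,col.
14,3

L=25→G=25>>2=6, T=25&3=1
[3]→row 6+8=14  col 1·2+1=3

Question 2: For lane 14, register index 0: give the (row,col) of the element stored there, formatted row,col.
3,4

lane 14→14/4=3, 14 mod 4=2
i=0  r:3+0→3  c:2·2+0→4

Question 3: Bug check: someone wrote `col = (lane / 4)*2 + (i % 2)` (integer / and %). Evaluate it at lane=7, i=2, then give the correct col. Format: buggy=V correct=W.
`(lane / 4)*2 + (i % 2)`[7,2]→2
lane 7→7/4=1, 7 mod 4=3
i=2  r:1+8→9  c:2·3+0→6
col: 2 vs 6

buggy=2 correct=6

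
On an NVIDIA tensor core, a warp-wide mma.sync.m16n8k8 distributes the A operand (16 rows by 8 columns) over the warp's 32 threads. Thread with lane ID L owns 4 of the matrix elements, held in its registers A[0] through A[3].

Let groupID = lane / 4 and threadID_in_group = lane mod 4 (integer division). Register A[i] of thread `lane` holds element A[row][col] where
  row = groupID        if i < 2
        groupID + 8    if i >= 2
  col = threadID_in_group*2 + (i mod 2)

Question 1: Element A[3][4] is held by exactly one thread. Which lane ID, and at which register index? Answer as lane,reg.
14,0

r:3=>grp=3,rB=0  c:4=>tig=2,lo=0
L=3*4+2=14  i=0*2+0=0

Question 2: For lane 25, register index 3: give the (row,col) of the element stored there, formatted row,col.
14,3

lane 25: g=6 (25/4), t=1 (25%4)
i=3: r=6+8=14, c=1*2+1=3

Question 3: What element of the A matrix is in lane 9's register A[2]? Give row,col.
L=9=>grp=9>>2=2, tig=9&3=1
[2]=>row 2+8=10  col 1·2+0=2

10,2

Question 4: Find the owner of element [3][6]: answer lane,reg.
15,0

r=3->g=3,rb=0  c=6->t=3,b0=0
L=3*4+3=15  i=0*2+0=0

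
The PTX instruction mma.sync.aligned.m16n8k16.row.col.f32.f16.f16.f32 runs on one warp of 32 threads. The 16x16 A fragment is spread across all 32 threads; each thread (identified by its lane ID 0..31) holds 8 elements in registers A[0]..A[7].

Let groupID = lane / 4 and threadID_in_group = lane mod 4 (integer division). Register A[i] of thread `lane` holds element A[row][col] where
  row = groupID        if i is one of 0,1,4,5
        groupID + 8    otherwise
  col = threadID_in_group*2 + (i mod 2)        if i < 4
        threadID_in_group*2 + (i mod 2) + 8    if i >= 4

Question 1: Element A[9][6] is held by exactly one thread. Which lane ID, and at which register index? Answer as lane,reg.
r=9->g=1,rb=1  c=6->cb=0,t=3,b0=0
L=1*4+3=7  i=0*4+1*2+0=2

7,2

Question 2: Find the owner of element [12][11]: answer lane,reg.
r:12=>grp=4,rB=1  c:11=>cB=1,tig=1,lo=1
L=4*4+1=17  i=1*4+1*2+1=7

17,7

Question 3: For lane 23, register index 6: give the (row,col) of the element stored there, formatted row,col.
13,14

L=23->gid=23>>2=5, tid=23&3=3
[6]->row 5+8=13  col 3·2+0+8=14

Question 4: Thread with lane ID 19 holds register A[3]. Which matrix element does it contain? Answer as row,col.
lane 19: grp=4 (19/4), tig=3 (19%4)
i=3: r=4+8=12, c=3*2+1+0=7

12,7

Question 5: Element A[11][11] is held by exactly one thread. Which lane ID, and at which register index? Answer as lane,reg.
13,7

r=11→G=3,rhi=1  c=11→chi=1,T=1,p=1
L=3*4+1=13  i=1*4+1*2+1=7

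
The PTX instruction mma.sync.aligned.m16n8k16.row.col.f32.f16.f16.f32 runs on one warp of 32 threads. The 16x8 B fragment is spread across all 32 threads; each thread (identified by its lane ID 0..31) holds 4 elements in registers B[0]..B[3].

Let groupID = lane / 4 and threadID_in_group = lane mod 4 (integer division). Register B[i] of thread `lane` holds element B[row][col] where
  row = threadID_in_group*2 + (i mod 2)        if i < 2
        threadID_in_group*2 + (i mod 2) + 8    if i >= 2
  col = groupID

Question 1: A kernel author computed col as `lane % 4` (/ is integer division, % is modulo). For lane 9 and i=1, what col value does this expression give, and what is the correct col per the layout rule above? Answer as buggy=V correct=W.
buggy=1 correct=2

`lane % 4`[9,1]->1
9: gid=2,tid=1
[1] (1*2+1+0,2) = (3,2)
col: 1 vs 2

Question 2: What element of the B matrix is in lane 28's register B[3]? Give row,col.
9,7

lane 28: g=7 (28/4), t=0 (28%4)
i=3: r=0*2+1+8=9, c=g=7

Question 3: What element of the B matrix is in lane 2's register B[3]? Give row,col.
lane 2⇒2/4=0, 2 mod 4=2
i=3  r:2·2+1+8⇒13  c:0

13,0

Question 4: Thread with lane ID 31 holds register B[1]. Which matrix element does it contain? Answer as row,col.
7,7

31: gr=7,th=3
[1] (3*2+1+0,7) = (7,7)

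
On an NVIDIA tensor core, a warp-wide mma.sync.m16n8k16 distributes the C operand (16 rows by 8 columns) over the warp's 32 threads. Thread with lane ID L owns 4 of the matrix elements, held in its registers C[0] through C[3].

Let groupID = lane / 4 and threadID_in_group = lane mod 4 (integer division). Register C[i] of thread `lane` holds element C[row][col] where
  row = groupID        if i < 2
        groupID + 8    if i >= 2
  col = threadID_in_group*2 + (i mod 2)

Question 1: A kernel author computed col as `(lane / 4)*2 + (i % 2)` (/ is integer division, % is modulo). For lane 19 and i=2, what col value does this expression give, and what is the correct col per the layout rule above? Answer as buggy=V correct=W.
`(lane / 4)*2 + (i % 2)`[19,2]⇒8
L=19⇒gr=19>>2=4, th=19&3=3
[2]⇒row 4+8=12  col 3·2+0=6
col: 8 vs 6

buggy=8 correct=6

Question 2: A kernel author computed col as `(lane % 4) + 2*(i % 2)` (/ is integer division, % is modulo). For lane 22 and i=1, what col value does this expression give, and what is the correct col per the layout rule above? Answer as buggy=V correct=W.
buggy=4 correct=5

`(lane % 4) + 2*(i % 2)`[22,1]⇒4
L=22⇒gr=22>>2=5, th=22&3=2
[1]⇒row 5+0=5  col 2·2+1=5
col: 4 vs 5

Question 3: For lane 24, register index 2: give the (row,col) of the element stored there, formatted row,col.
24: gr=6,th=0
[2] (6+8,0*2+0) = (14,0)

14,0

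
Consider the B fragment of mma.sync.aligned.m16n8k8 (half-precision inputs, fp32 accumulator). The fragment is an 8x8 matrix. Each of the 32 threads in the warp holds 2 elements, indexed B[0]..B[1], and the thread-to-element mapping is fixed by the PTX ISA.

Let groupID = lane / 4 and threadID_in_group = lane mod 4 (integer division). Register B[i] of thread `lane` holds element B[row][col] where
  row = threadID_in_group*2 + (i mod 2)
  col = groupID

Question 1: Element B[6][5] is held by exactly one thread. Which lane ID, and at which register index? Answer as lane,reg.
23,0

c=5⇒gr=5  r=6⇒th=3,odd=0
L=5*4+3=23  i=0=0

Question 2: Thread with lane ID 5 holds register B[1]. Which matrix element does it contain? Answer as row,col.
3,1

lane 5: grp=1 (5/4), tig=1 (5%4)
i=1: r=1*2+1=3, c=grp=1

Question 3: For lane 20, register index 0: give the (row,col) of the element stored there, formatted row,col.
0,5

lane 20⇒20/4=5, 20 mod 4=0
i=0  r:2·0+0⇒0  c:5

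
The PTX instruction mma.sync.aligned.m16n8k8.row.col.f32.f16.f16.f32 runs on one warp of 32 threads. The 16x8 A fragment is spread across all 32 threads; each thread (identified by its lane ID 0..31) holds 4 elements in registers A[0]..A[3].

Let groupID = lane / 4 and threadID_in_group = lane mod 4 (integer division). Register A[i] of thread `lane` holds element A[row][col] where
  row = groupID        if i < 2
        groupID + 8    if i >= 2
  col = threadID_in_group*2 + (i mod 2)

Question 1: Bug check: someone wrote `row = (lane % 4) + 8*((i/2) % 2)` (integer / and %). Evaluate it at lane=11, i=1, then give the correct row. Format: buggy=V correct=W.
buggy=3 correct=2

`(lane % 4) + 8*((i/2) % 2)`[11,1]->3
lane 11: gid=2 (11/4), tid=3 (11%4)
i=1: r=2+0=2, c=3*2+1=7
row: 3 vs 2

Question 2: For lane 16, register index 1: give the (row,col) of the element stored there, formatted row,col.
lane 16: grp=4 (16/4), tig=0 (16%4)
i=1: r=4+0=4, c=0*2+1=1

4,1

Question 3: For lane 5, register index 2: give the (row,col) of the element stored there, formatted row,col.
lane 5→5/4=1, 5 mod 4=1
i=2  r:1+8→9  c:2·1+0→2

9,2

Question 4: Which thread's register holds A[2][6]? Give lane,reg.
11,0

r=2→G=2,rhi=0  c=6→T=3,p=0
L=2*4+3=11  i=0*2+0=0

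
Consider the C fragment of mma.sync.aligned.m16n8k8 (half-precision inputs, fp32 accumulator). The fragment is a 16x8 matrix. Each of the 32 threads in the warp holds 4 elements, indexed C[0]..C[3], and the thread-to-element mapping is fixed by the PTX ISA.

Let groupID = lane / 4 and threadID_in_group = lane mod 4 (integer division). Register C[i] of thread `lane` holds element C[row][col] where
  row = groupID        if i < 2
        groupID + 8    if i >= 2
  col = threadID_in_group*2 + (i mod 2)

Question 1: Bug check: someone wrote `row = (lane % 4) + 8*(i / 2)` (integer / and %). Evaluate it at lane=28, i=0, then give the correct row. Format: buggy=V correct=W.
`(lane % 4) + 8*(i / 2)`[28,0]->0
lane 28->28/4=7, 28 mod 4=0
i=0  r:7+0->7  c:2·0+0->0
row: 0 vs 7

buggy=0 correct=7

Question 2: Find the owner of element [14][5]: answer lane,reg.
26,3

r=14->g=6,rb=1  c=5->t=2,b0=1
L=6*4+2=26  i=1*2+1=3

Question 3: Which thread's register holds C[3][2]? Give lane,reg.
r=3->g=3,rb=0  c=2->t=1,b0=0
L=3*4+1=13  i=0*2+0=0

13,0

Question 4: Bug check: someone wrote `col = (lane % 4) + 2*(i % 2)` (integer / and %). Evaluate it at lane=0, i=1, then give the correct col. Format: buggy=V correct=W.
`(lane % 4) + 2*(i % 2)`[0,1]->2
lane 0->0/4=0, 0 mod 4=0
i=1  r:0+0->0  c:2·0+1->1
col: 2 vs 1

buggy=2 correct=1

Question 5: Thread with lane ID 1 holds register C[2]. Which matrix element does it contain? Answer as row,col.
8,2

1: g=0,t=1
[2] (0+8,1*2+0) = (8,2)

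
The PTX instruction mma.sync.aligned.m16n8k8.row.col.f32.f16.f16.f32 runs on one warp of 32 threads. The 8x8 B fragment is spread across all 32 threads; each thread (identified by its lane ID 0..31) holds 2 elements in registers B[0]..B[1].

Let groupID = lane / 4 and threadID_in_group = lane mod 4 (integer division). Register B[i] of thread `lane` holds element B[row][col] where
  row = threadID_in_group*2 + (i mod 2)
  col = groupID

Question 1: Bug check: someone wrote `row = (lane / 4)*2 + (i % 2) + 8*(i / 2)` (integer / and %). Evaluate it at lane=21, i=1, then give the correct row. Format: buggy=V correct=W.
`(lane / 4)*2 + (i % 2) + 8*(i / 2)`[21,1]⇒11
lane 21: gr=5 (21/4), th=1 (21%4)
i=1: r=1*2+1=3, c=gr=5
row: 11 vs 3

buggy=11 correct=3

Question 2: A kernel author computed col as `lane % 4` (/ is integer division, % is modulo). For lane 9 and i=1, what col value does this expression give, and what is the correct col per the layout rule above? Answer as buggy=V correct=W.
`lane % 4`[9,1]→1
L=9→G=9>>2=2, T=9&3=1
[1]→row 1·2+1=3  col G=2
col: 1 vs 2

buggy=1 correct=2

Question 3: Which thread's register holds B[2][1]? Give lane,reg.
c=1->g=1  r=2->t=1,b0=0
L=1*4+1=5  i=0=0

5,0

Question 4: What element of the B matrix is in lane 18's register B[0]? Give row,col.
lane 18: gr=4 (18/4), th=2 (18%4)
i=0: r=2*2+0=4, c=gr=4

4,4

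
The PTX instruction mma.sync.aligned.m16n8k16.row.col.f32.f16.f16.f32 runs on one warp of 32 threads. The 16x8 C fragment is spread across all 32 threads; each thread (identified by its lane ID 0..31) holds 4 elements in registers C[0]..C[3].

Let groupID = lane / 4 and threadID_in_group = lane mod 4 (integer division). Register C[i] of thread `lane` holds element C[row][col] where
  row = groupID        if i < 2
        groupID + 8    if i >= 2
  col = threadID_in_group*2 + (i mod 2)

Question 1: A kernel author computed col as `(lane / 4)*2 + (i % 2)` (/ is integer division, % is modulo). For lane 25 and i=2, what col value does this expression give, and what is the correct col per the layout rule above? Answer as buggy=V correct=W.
`(lane / 4)*2 + (i % 2)`[25,2]->12
lane 25: gid=6 (25/4), tid=1 (25%4)
i=2: r=6+8=14, c=1*2+0=2
col: 12 vs 2

buggy=12 correct=2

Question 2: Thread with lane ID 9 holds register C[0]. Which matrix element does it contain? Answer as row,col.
2,2

lane 9→9/4=2, 9 mod 4=1
i=0  r:2+0→2  c:2·1+0→2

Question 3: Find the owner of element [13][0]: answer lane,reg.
20,2

r=13→G=5,rhi=1  c=0→T=0,p=0
L=5*4+0=20  i=1*2+0=2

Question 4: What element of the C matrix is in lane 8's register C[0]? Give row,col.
8: g=2,t=0
[0] (2+0,0*2+0) = (2,0)

2,0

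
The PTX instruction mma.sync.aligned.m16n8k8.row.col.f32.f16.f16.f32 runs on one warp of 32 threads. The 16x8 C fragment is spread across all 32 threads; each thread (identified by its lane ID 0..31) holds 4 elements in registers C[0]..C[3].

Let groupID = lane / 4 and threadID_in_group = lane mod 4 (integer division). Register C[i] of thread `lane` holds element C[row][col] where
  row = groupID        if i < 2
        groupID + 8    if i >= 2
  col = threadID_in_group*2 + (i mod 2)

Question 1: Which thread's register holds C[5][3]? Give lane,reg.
21,1

r=5->g=5,rb=0  c=3->t=1,b0=1
L=5*4+1=21  i=0*2+1=1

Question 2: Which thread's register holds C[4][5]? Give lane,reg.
r=4→G=4,rhi=0  c=5→T=2,p=1
L=4*4+2=18  i=0*2+1=1

18,1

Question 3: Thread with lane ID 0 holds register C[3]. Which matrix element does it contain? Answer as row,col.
8,1

lane 0→0/4=0, 0 mod 4=0
i=3  r:0+8→8  c:2·0+1→1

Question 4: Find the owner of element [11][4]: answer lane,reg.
14,2

r=11⇒gr=3,Rb=1  c=4⇒th=2,odd=0
L=3*4+2=14  i=1*2+0=2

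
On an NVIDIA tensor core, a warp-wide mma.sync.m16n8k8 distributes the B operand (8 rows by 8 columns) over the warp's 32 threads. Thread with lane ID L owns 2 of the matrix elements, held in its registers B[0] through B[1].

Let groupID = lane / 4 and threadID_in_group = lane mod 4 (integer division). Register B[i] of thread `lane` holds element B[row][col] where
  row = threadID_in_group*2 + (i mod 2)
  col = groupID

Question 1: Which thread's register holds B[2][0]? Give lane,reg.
c: 0->gid=0  r: 2->tid=1,i&1=0
L=0*4+1=1  i=0=0

1,0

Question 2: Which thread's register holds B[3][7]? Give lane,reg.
29,1

c=7->g=7  r=3->t=1,b0=1
L=7*4+1=29  i=1=1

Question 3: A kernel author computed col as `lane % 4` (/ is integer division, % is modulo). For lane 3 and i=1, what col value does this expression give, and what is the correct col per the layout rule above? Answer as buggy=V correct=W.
buggy=3 correct=0

`lane % 4`[3,1]->3
lane 3: g=0 (3/4), t=3 (3%4)
i=1: r=3*2+1=7, c=g=0
col: 3 vs 0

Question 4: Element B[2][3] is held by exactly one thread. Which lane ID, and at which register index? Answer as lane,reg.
13,0

c=3→G=3  r=2→T=1,p=0
L=3*4+1=13  i=0=0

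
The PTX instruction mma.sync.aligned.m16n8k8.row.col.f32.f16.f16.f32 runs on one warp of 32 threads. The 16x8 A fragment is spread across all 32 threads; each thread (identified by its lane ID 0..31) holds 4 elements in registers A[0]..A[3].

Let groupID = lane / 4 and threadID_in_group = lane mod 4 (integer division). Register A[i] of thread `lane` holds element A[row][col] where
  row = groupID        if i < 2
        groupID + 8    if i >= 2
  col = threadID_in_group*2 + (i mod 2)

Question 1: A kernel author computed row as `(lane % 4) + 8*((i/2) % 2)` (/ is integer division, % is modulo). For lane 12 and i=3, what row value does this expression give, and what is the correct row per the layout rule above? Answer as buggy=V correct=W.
`(lane % 4) + 8*((i/2) % 2)`[12,3]→8
lane 12→12/4=3, 12 mod 4=0
i=3  r:3+8→11  c:2·0+1→1
row: 8 vs 11

buggy=8 correct=11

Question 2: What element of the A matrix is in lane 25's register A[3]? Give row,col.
14,3

L=25->gid=25>>2=6, tid=25&3=1
[3]->row 6+8=14  col 1·2+1=3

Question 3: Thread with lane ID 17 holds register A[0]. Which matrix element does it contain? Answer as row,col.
lane 17: G=4 (17/4), T=1 (17%4)
i=0: r=4+0=4, c=1*2+0=2

4,2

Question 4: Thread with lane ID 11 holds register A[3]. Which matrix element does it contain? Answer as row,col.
10,7

lane 11->11/4=2, 11 mod 4=3
i=3  r:2+8->10  c:2·3+1->7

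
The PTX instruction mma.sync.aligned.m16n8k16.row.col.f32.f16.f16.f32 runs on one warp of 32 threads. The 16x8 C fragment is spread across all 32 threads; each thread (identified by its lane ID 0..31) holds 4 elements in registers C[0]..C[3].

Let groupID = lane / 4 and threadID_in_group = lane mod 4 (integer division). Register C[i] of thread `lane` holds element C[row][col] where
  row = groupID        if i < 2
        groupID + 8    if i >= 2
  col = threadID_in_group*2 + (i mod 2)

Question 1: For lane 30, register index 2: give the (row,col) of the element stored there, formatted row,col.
15,4

lane 30->30/4=7, 30 mod 4=2
i=2  r:7+8->15  c:2·2+0->4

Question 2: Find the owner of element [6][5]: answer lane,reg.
26,1

r:6=>grp=6,rB=0  c:5=>tig=2,lo=1
L=6*4+2=26  i=0*2+1=1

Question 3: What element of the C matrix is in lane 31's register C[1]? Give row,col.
7,7

L=31->g=31>>2=7, t=31&3=3
[1]->row 7+0=7  col 3·2+1=7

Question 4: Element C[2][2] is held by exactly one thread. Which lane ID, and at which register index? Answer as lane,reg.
9,0

r=2→G=2,rhi=0  c=2→T=1,p=0
L=2*4+1=9  i=0*2+0=0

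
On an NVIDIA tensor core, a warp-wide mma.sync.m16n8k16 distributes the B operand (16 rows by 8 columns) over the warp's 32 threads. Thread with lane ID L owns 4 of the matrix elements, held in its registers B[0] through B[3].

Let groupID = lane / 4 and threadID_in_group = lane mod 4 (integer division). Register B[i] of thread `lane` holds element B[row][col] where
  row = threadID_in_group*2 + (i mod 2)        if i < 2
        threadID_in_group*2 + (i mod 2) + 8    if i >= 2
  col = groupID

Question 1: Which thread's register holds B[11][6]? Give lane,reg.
25,3

c=6⇒gr=6  r=11⇒Rb=1,th=1,odd=1
L=6*4+1=25  i=1*2+1=3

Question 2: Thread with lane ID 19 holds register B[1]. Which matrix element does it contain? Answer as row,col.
L=19=>grp=19>>2=4, tig=19&3=3
[1]=>row 3·2+1+0=7  col grp=4

7,4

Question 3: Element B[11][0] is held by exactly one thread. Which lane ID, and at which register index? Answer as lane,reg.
c: 0->gid=0  r: 11->r8=1,tid=1,i&1=1
L=0*4+1=1  i=1*2+1=3

1,3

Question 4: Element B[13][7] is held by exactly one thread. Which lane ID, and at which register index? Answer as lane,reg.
c:7=>grp=7  r:13=>rB=1,tig=2,lo=1
L=7*4+2=30  i=1*2+1=3

30,3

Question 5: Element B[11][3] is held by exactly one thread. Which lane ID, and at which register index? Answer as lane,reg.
13,3

c: 3->gid=3  r: 11->r8=1,tid=1,i&1=1
L=3*4+1=13  i=1*2+1=3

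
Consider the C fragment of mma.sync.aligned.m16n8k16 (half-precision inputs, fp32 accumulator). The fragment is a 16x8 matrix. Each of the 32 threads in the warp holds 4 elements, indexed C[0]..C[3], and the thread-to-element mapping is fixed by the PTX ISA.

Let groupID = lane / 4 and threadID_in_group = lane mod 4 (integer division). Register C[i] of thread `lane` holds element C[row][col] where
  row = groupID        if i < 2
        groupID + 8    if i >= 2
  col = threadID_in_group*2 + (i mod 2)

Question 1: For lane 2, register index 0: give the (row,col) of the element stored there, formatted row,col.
0,4

2: g=0,t=2
[0] (0+0,2*2+0) = (0,4)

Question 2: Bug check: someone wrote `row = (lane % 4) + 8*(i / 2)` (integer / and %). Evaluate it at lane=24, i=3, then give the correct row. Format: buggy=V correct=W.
buggy=8 correct=14

`(lane % 4) + 8*(i / 2)`[24,3]⇒8
L=24⇒gr=24>>2=6, th=24&3=0
[3]⇒row 6+8=14  col 0·2+1=1
row: 8 vs 14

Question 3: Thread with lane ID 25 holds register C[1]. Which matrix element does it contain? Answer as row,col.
6,3

L=25->gid=25>>2=6, tid=25&3=1
[1]->row 6+0=6  col 1·2+1=3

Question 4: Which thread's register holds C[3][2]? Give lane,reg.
13,0

r:3=>grp=3,rB=0  c:2=>tig=1,lo=0
L=3*4+1=13  i=0*2+0=0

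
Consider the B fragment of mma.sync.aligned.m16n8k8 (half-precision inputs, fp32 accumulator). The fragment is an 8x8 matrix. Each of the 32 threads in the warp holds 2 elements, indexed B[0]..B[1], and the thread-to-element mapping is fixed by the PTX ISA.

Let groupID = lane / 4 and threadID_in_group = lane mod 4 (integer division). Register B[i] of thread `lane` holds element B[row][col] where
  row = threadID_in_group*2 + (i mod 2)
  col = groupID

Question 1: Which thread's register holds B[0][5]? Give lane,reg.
20,0

c:5=>grp=5  r:0=>tig=0,lo=0
L=5*4+0=20  i=0=0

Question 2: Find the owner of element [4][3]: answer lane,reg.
14,0

c=3->g=3  r=4->t=2,b0=0
L=3*4+2=14  i=0=0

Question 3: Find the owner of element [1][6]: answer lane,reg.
24,1

c=6→G=6  r=1→T=0,p=1
L=6*4+0=24  i=1=1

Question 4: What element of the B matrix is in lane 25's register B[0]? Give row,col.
2,6

25: gid=6,tid=1
[0] (1*2+0,6) = (2,6)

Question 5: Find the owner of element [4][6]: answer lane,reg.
c=6⇒gr=6  r=4⇒th=2,odd=0
L=6*4+2=26  i=0=0

26,0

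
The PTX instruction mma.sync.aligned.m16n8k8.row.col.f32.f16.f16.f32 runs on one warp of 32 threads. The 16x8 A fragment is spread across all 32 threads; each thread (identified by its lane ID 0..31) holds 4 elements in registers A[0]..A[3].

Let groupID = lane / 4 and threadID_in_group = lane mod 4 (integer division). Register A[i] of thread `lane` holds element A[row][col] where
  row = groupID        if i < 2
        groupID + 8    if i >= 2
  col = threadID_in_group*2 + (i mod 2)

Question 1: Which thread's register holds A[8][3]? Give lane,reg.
r=8→G=0,rhi=1  c=3→T=1,p=1
L=0*4+1=1  i=1*2+1=3

1,3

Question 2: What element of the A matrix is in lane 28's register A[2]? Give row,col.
15,0

L=28=>grp=28>>2=7, tig=28&3=0
[2]=>row 7+8=15  col 0·2+0=0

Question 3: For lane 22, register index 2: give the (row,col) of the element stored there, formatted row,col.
13,4

22: gr=5,th=2
[2] (5+8,2*2+0) = (13,4)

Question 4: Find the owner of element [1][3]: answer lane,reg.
5,1

r=1→G=1,rhi=0  c=3→T=1,p=1
L=1*4+1=5  i=0*2+1=1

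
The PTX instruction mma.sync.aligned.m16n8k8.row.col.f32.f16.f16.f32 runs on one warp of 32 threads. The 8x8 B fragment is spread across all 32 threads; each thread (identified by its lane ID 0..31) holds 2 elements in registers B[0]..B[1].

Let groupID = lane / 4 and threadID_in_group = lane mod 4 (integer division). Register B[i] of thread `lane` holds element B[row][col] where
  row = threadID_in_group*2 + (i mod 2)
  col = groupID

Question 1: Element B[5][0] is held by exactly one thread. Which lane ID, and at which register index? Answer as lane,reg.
2,1

c: 0->gid=0  r: 5->tid=2,i&1=1
L=0*4+2=2  i=1=1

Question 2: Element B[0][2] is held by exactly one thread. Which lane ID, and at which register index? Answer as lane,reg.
c: 2->gid=2  r: 0->tid=0,i&1=0
L=2*4+0=8  i=0=0

8,0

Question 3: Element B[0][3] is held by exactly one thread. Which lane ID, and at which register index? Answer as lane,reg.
c=3->g=3  r=0->t=0,b0=0
L=3*4+0=12  i=0=0

12,0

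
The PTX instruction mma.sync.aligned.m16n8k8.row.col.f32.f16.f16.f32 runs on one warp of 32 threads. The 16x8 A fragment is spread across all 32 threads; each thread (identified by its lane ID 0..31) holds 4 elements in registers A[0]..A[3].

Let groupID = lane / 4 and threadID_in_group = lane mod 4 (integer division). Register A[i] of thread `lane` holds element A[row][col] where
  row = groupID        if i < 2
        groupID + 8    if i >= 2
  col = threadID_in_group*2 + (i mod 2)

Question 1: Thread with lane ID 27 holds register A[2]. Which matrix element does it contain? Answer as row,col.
27: G=6,T=3
[2] (6+8,3*2+0) = (14,6)

14,6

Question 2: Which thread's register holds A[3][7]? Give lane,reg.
15,1

r=3→G=3,rhi=0  c=7→T=3,p=1
L=3*4+3=15  i=0*2+1=1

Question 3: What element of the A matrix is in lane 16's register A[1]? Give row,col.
lane 16=>16/4=4, 16 mod 4=0
i=1  r:4+0=>4  c:2·0+1=>1

4,1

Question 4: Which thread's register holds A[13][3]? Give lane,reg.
21,3

r:13=>grp=5,rB=1  c:3=>tig=1,lo=1
L=5*4+1=21  i=1*2+1=3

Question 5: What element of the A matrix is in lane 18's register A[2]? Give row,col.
12,4

18: gid=4,tid=2
[2] (4+8,2*2+0) = (12,4)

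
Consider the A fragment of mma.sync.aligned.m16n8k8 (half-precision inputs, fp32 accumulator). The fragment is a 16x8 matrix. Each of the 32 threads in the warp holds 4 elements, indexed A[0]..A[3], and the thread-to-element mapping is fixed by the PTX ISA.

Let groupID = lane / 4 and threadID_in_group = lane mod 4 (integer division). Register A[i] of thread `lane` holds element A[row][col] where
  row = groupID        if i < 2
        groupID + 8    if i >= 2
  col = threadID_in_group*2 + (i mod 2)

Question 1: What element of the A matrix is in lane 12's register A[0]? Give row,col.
L=12=>grp=12>>2=3, tig=12&3=0
[0]=>row 3+0=3  col 0·2+0=0

3,0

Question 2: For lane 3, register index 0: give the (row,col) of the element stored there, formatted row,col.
0,6

L=3⇒gr=3>>2=0, th=3&3=3
[0]⇒row 0+0=0  col 3·2+0=6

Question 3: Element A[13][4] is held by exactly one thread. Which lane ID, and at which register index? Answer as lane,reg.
r=13⇒gr=5,Rb=1  c=4⇒th=2,odd=0
L=5*4+2=22  i=1*2+0=2

22,2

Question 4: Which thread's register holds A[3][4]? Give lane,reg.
14,0

r: 3->gid=3,r8=0  c: 4->tid=2,i&1=0
L=3*4+2=14  i=0*2+0=0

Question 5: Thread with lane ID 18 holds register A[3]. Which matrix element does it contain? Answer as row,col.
lane 18: grp=4 (18/4), tig=2 (18%4)
i=3: r=4+8=12, c=2*2+1=5

12,5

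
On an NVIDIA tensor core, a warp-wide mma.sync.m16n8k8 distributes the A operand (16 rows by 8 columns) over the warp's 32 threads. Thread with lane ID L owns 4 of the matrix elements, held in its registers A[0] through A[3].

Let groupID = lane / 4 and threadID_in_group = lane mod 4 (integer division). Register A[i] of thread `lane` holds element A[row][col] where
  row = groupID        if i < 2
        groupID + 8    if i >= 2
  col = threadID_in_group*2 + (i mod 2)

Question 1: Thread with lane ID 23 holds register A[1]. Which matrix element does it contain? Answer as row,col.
23: g=5,t=3
[1] (5+0,3*2+1) = (5,7)

5,7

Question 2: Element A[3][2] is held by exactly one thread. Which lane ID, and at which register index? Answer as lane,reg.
r:3=>grp=3,rB=0  c:2=>tig=1,lo=0
L=3*4+1=13  i=0*2+0=0

13,0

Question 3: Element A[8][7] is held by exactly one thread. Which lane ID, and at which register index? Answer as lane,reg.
r: 8->gid=0,r8=1  c: 7->tid=3,i&1=1
L=0*4+3=3  i=1*2+1=3

3,3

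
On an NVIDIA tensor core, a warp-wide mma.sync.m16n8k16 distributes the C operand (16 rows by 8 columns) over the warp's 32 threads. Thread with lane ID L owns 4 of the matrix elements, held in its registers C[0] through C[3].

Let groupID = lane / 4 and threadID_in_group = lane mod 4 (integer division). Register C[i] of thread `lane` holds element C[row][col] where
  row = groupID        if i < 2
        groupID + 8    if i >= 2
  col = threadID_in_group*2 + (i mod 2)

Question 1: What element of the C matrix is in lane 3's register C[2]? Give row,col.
8,6

lane 3: g=0 (3/4), t=3 (3%4)
i=2: r=0+8=8, c=3*2+0=6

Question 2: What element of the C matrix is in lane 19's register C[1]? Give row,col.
4,7

19: gr=4,th=3
[1] (4+0,3*2+1) = (4,7)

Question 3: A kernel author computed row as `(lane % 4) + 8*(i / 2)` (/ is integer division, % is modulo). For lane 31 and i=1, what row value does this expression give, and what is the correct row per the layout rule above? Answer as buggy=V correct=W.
`(lane % 4) + 8*(i / 2)`[31,1]->3
31: g=7,t=3
[1] (7+0,3*2+1) = (7,7)
row: 3 vs 7

buggy=3 correct=7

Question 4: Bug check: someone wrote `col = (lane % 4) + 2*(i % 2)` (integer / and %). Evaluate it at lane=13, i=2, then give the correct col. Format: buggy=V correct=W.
`(lane % 4) + 2*(i % 2)`[13,2]->1
13: gid=3,tid=1
[2] (3+8,1*2+0) = (11,2)
col: 1 vs 2

buggy=1 correct=2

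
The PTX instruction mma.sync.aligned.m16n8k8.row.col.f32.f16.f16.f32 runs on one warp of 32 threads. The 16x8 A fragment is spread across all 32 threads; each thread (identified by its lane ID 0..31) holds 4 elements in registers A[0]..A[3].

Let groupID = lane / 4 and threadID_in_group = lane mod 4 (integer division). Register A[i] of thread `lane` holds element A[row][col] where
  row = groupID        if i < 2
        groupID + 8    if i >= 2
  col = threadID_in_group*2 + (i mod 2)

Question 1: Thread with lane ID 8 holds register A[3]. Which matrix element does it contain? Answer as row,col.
10,1

L=8⇒gr=8>>2=2, th=8&3=0
[3]⇒row 2+8=10  col 0·2+1=1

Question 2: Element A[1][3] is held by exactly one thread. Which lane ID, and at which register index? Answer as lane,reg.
5,1

r:1=>grp=1,rB=0  c:3=>tig=1,lo=1
L=1*4+1=5  i=0*2+1=1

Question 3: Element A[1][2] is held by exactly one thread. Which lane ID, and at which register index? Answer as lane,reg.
r:1=>grp=1,rB=0  c:2=>tig=1,lo=0
L=1*4+1=5  i=0*2+0=0

5,0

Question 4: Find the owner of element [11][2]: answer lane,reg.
r=11->g=3,rb=1  c=2->t=1,b0=0
L=3*4+1=13  i=1*2+0=2

13,2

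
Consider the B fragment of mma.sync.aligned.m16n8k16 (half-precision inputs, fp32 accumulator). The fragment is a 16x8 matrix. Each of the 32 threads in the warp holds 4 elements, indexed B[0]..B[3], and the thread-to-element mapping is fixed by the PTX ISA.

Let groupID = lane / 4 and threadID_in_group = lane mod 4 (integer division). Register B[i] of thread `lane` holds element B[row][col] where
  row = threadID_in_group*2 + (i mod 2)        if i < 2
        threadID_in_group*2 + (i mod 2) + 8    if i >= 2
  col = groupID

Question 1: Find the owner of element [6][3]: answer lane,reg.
c=3→G=3  r=6→rhi=0,T=3,p=0
L=3*4+3=15  i=0*2+0=0

15,0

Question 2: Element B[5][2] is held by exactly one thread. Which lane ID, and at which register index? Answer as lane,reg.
10,1

c=2⇒gr=2  r=5⇒Rb=0,th=2,odd=1
L=2*4+2=10  i=0*2+1=1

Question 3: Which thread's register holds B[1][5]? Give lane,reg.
c=5⇒gr=5  r=1⇒Rb=0,th=0,odd=1
L=5*4+0=20  i=0*2+1=1

20,1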